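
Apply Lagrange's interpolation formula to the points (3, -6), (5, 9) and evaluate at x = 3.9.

Lagrange interpolation formula:
P(x) = Σ yᵢ × Lᵢ(x)
where Lᵢ(x) = Π_{j≠i} (x - xⱼ)/(xᵢ - xⱼ)

L_0(3.9) = (3.9 - 5)/(3 - 5) = 0.550000
L_1(3.9) = (3.9 - 3)/(5 - 3) = 0.450000

P(3.9) = (-6)×L_0(3.9) + 9×L_1(3.9)
P(3.9) = 0.750000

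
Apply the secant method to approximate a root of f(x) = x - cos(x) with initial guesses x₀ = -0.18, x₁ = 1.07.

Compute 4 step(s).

f(x) = x - cos(x)
x₀ = -0.18, x₁ = 1.07

Secant formula: x_{n+1} = x_n - f(x_n)(x_n - x_{n-1})/(f(x_n) - f(x_{n-1}))

Iteration 1:
  f(-0.180000) = -1.163844
  f(1.070000) = 0.589876
  x_2 = 1.070000 - 0.589876×(1.070000 - (-0.180000))/(0.589876 - (-1.163844))
       = 0.649554
Iteration 2:
  f(1.070000) = 0.589876
  f(0.649554) = -0.146800
  x_3 = 0.649554 - (-0.146800)×(0.649554 - 1.070000)/(-0.146800 - 0.589876)
       = 0.733338
Iteration 3:
  f(0.649554) = -0.146800
  f(0.733338) = -0.009607
  x_4 = 0.733338 - (-0.009607)×(0.733338 - 0.649554)/(-0.009607 - (-0.146800))
       = 0.739205
Iteration 4:
  f(0.733338) = -0.009607
  f(0.739205) = 0.000200
  x_5 = 0.739205 - 0.000200×(0.739205 - 0.733338)/(0.000200 - (-0.009607))
       = 0.739085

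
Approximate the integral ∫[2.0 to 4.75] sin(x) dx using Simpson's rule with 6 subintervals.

f(x) = sin(x)
a = 2.0, b = 4.75, n = 6
h = (b - a)/n = 0.458333

Simpson's rule: (h/3)[f(x₀) + 4f(x₁) + 2f(x₂) + ... + f(xₙ)]

x_0 = 2.0000, f(x_0) = 0.909297, coefficient = 1
x_1 = 2.4583, f(x_1) = 0.631324, coefficient = 4
x_2 = 2.9167, f(x_2) = 0.223034, coefficient = 2
x_3 = 3.3750, f(x_3) = -0.231294, coefficient = 4
x_4 = 3.8333, f(x_4) = -0.637879, coefficient = 2
x_5 = 4.2917, f(x_5) = -0.912794, coefficient = 4
x_6 = 4.7500, f(x_6) = -0.999293, coefficient = 1

I ≈ (0.458333/3) × -2.970740 = -0.453863
Exact value: -0.453749
Error: 0.000114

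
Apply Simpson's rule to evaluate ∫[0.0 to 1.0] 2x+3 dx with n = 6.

f(x) = 2x+3
a = 0.0, b = 1.0, n = 6
h = (b - a)/n = 0.166667

Simpson's rule: (h/3)[f(x₀) + 4f(x₁) + 2f(x₂) + ... + f(xₙ)]

x_0 = 0.0000, f(x_0) = 3.000000, coefficient = 1
x_1 = 0.1667, f(x_1) = 3.333333, coefficient = 4
x_2 = 0.3333, f(x_2) = 3.666667, coefficient = 2
x_3 = 0.5000, f(x_3) = 4.000000, coefficient = 4
x_4 = 0.6667, f(x_4) = 4.333333, coefficient = 2
x_5 = 0.8333, f(x_5) = 4.666667, coefficient = 4
x_6 = 1.0000, f(x_6) = 5.000000, coefficient = 1

I ≈ (0.166667/3) × 72.000000 = 4.000000
Exact value: 4.000000
Error: 0.000000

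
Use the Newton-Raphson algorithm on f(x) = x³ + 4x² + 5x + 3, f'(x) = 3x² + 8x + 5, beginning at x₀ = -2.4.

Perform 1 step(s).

f(x) = x³ + 4x² + 5x + 3
f'(x) = 3x² + 8x + 5
x₀ = -2.4

Newton-Raphson formula: x_{n+1} = x_n - f(x_n)/f'(x_n)

Iteration 1:
  f(-2.400000) = 0.216000
  f'(-2.400000) = 3.080000
  x_1 = -2.400000 - 0.216000/3.080000 = -2.470130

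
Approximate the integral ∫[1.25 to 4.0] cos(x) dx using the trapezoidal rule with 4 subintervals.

f(x) = cos(x)
a = 1.25, b = 4.0, n = 4
h = (b - a)/n = 0.687500

Trapezoidal rule: (h/2)[f(x₀) + 2f(x₁) + 2f(x₂) + ... + f(xₙ)]

x_0 = 1.2500, f(x_0) = 0.315322, coefficient = 1
x_1 = 1.9375, f(x_1) = -0.358540, coefficient = 2
x_2 = 2.6250, f(x_2) = -0.869507, coefficient = 2
x_3 = 3.3125, f(x_3) = -0.985431, coefficient = 2
x_4 = 4.0000, f(x_4) = -0.653644, coefficient = 1

I ≈ (0.687500/2) × -4.765278 = -1.638064
Exact value: -1.705787
Error: 0.067723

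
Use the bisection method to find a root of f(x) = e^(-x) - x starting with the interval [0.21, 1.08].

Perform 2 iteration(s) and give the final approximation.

f(x) = e^(-x) - x
Initial interval: [0.21, 1.08]

Iteration 1:
  c_1 = (0.210000 + 1.080000)/2 = 0.645000
  f(c_1) = f(0.645000) = -0.120337
  f(a) × f(c) < 0, new interval: [0.210000, 0.645000]
Iteration 2:
  c_2 = (0.210000 + 0.645000)/2 = 0.427500
  f(c_2) = f(0.427500) = 0.224637
  f(a) × f(c) ≥ 0, new interval: [0.427500, 0.645000]

After 2 iteration(s), the approximation is c_2 = 0.427500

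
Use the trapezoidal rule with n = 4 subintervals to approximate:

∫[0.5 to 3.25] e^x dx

f(x) = e^x
a = 0.5, b = 3.25, n = 4
h = (b - a)/n = 0.687500

Trapezoidal rule: (h/2)[f(x₀) + 2f(x₁) + 2f(x₂) + ... + f(xₙ)]

x_0 = 0.5000, f(x_0) = 1.648721, coefficient = 1
x_1 = 1.1875, f(x_1) = 3.278874, coefficient = 2
x_2 = 1.8750, f(x_2) = 6.520819, coefficient = 2
x_3 = 2.5625, f(x_3) = 12.968197, coefficient = 2
x_4 = 3.2500, f(x_4) = 25.790340, coefficient = 1

I ≈ (0.687500/2) × 72.974842 = 25.085102
Exact value: 24.141619
Error: 0.943483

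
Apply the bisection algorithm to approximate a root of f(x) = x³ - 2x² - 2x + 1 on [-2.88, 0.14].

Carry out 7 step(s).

f(x) = x³ - 2x² - 2x + 1
Initial interval: [-2.88, 0.14]

Iteration 1:
  c_1 = (-2.880000 + 0.140000)/2 = -1.370000
  f(c_1) = f(-1.370000) = -2.585153
  f(a) × f(c) ≥ 0, new interval: [-1.370000, 0.140000]
Iteration 2:
  c_2 = (-1.370000 + 0.140000)/2 = -0.615000
  f(c_2) = f(-0.615000) = 1.240942
  f(a) × f(c) < 0, new interval: [-1.370000, -0.615000]
Iteration 3:
  c_3 = (-1.370000 + (-0.615000))/2 = -0.992500
  f(c_3) = f(-0.992500) = 0.037219
  f(a) × f(c) < 0, new interval: [-1.370000, -0.992500]
Iteration 4:
  c_4 = (-1.370000 + (-0.992500))/2 = -1.181250
  f(c_4) = f(-1.181250) = -1.076462
  f(a) × f(c) ≥ 0, new interval: [-1.181250, -0.992500]
Iteration 5:
  c_5 = (-1.181250 + (-0.992500))/2 = -1.086875
  f(c_5) = f(-1.086875) = -0.472767
  f(a) × f(c) ≥ 0, new interval: [-1.086875, -0.992500]
Iteration 6:
  c_6 = (-1.086875 + (-0.992500))/2 = -1.039687
  f(c_6) = f(-1.039687) = -0.206375
  f(a) × f(c) ≥ 0, new interval: [-1.039687, -0.992500]
Iteration 7:
  c_7 = (-1.039687 + (-0.992500))/2 = -1.016094
  f(c_7) = f(-1.016094) = -0.081768
  f(a) × f(c) ≥ 0, new interval: [-1.016094, -0.992500]

After 7 iteration(s), the approximation is c_7 = -1.016094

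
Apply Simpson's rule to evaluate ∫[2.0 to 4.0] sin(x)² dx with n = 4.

f(x) = sin(x)²
a = 2.0, b = 4.0, n = 4
h = (b - a)/n = 0.500000

Simpson's rule: (h/3)[f(x₀) + 4f(x₁) + 2f(x₂) + ... + f(xₙ)]

x_0 = 2.0000, f(x_0) = 0.826822, coefficient = 1
x_1 = 2.5000, f(x_1) = 0.358169, coefficient = 4
x_2 = 3.0000, f(x_2) = 0.019915, coefficient = 2
x_3 = 3.5000, f(x_3) = 0.123049, coefficient = 4
x_4 = 4.0000, f(x_4) = 0.572750, coefficient = 1

I ≈ (0.500000/3) × 3.364273 = 0.560712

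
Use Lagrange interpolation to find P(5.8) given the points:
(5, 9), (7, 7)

Lagrange interpolation formula:
P(x) = Σ yᵢ × Lᵢ(x)
where Lᵢ(x) = Π_{j≠i} (x - xⱼ)/(xᵢ - xⱼ)

L_0(5.8) = (5.8 - 7)/(5 - 7) = 0.600000
L_1(5.8) = (5.8 - 5)/(7 - 5) = 0.400000

P(5.8) = 9×L_0(5.8) + 7×L_1(5.8)
P(5.8) = 8.200000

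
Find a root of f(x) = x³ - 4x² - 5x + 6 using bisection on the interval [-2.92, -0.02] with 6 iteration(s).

f(x) = x³ - 4x² - 5x + 6
Initial interval: [-2.92, -0.02]

Iteration 1:
  c_1 = (-2.920000 + (-0.020000))/2 = -1.470000
  f(c_1) = f(-1.470000) = 1.529877
  f(a) × f(c) < 0, new interval: [-2.920000, -1.470000]
Iteration 2:
  c_2 = (-2.920000 + (-1.470000))/2 = -2.195000
  f(c_2) = f(-2.195000) = -12.872665
  f(a) × f(c) ≥ 0, new interval: [-2.195000, -1.470000]
Iteration 3:
  c_3 = (-2.195000 + (-1.470000))/2 = -1.832500
  f(c_3) = f(-1.832500) = -4.423363
  f(a) × f(c) ≥ 0, new interval: [-1.832500, -1.470000]
Iteration 4:
  c_4 = (-1.832500 + (-1.470000))/2 = -1.651250
  f(c_4) = f(-1.651250) = -1.152598
  f(a) × f(c) ≥ 0, new interval: [-1.651250, -1.470000]
Iteration 5:
  c_5 = (-1.651250 + (-1.470000))/2 = -1.560625
  f(c_5) = f(-1.560625) = 0.259943
  f(a) × f(c) < 0, new interval: [-1.651250, -1.560625]
Iteration 6:
  c_6 = (-1.651250 + (-1.560625))/2 = -1.605938
  f(c_6) = f(-1.605938) = -0.428223
  f(a) × f(c) ≥ 0, new interval: [-1.605938, -1.560625]

After 6 iteration(s), the approximation is c_6 = -1.605938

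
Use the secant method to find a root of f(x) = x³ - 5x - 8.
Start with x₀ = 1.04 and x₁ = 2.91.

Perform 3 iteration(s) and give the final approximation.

f(x) = x³ - 5x - 8
x₀ = 1.04, x₁ = 2.91

Secant formula: x_{n+1} = x_n - f(x_n)(x_n - x_{n-1})/(f(x_n) - f(x_{n-1}))

Iteration 1:
  f(1.040000) = -12.075136
  f(2.910000) = 2.092171
  x_2 = 2.910000 - 2.092171×(2.910000 - 1.040000)/(2.092171 - (-12.075136))
       = 2.633846
Iteration 2:
  f(2.910000) = 2.092171
  f(2.633846) = -2.897860
  x_3 = 2.633846 - (-2.897860)×(2.633846 - 2.910000)/(-2.897860 - 2.092171)
       = 2.794217
Iteration 3:
  f(2.633846) = -2.897860
  f(2.794217) = -0.154823
  x_4 = 2.794217 - (-0.154823)×(2.794217 - 2.633846)/(-0.154823 - (-2.897860))
       = 2.803269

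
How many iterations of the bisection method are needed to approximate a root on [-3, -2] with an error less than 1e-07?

We need (b-a)/2^n ≤ 1e-07
(-2 - (-3))/2^n ≤ 1e-07
1/2^n ≤ 1e-07
2^n ≥ 10000000
n ≥ log₂(10000000) = 23.25
n ≥ 24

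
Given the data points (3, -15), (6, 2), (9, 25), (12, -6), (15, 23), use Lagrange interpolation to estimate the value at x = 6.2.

Lagrange interpolation formula:
P(x) = Σ yᵢ × Lᵢ(x)
where Lᵢ(x) = Π_{j≠i} (x - xⱼ)/(xᵢ - xⱼ)

L_0(6.2) = (6.2 - 6)/(3 - 6) × (6.2 - 9)/(3 - 9) × (6.2 - 12)/(3 - 12) × (6.2 - 15)/(3 - 15) = -0.014703
L_1(6.2) = (6.2 - 3)/(6 - 3) × (6.2 - 9)/(6 - 9) × (6.2 - 12)/(6 - 12) × (6.2 - 15)/(6 - 15) = 0.940984
L_2(6.2) = (6.2 - 3)/(9 - 3) × (6.2 - 6)/(9 - 6) × (6.2 - 12)/(9 - 12) × (6.2 - 15)/(9 - 15) = 0.100820
L_3(6.2) = (6.2 - 3)/(12 - 3) × (6.2 - 6)/(12 - 6) × (6.2 - 9)/(12 - 9) × (6.2 - 15)/(12 - 15) = -0.032448
L_4(6.2) = (6.2 - 3)/(15 - 3) × (6.2 - 6)/(15 - 6) × (6.2 - 9)/(15 - 9) × (6.2 - 12)/(15 - 12) = 0.005347

P(6.2) = (-15)×L_0(6.2) + 2×L_1(6.2) + 25×L_2(6.2) + (-6)×L_3(6.2) + 23×L_4(6.2)
P(6.2) = 4.940662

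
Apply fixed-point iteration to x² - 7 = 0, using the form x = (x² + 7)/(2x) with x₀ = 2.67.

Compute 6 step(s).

Equation: x² - 7 = 0
Fixed-point form: x = (x² + 7)/(2x)
x₀ = 2.67

x_1 = g(2.670000) = 2.645861
x_2 = g(2.645861) = 2.645751
x_3 = g(2.645751) = 2.645751
x_4 = g(2.645751) = 2.645751
x_5 = g(2.645751) = 2.645751
x_6 = g(2.645751) = 2.645751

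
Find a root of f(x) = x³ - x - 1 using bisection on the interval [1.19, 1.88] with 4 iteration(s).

f(x) = x³ - x - 1
Initial interval: [1.19, 1.88]

Iteration 1:
  c_1 = (1.190000 + 1.880000)/2 = 1.535000
  f(c_1) = f(1.535000) = 1.081805
  f(a) × f(c) < 0, new interval: [1.190000, 1.535000]
Iteration 2:
  c_2 = (1.190000 + 1.535000)/2 = 1.362500
  f(c_2) = f(1.362500) = 0.166854
  f(a) × f(c) < 0, new interval: [1.190000, 1.362500]
Iteration 3:
  c_3 = (1.190000 + 1.362500)/2 = 1.276250
  f(c_3) = f(1.276250) = -0.197476
  f(a) × f(c) ≥ 0, new interval: [1.276250, 1.362500]
Iteration 4:
  c_4 = (1.276250 + 1.362500)/2 = 1.319375
  f(c_4) = f(1.319375) = -0.022672
  f(a) × f(c) ≥ 0, new interval: [1.319375, 1.362500]

After 4 iteration(s), the approximation is c_4 = 1.319375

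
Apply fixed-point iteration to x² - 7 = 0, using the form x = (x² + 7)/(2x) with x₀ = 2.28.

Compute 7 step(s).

Equation: x² - 7 = 0
Fixed-point form: x = (x² + 7)/(2x)
x₀ = 2.28

x_1 = g(2.280000) = 2.675088
x_2 = g(2.675088) = 2.645912
x_3 = g(2.645912) = 2.645751
x_4 = g(2.645751) = 2.645751
x_5 = g(2.645751) = 2.645751
x_6 = g(2.645751) = 2.645751
x_7 = g(2.645751) = 2.645751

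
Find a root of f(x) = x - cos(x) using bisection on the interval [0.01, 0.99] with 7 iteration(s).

f(x) = x - cos(x)
Initial interval: [0.01, 0.99]

Iteration 1:
  c_1 = (0.010000 + 0.990000)/2 = 0.500000
  f(c_1) = f(0.500000) = -0.377583
  f(a) × f(c) ≥ 0, new interval: [0.500000, 0.990000]
Iteration 2:
  c_2 = (0.500000 + 0.990000)/2 = 0.745000
  f(c_2) = f(0.745000) = 0.009912
  f(a) × f(c) < 0, new interval: [0.500000, 0.745000]
Iteration 3:
  c_3 = (0.500000 + 0.745000)/2 = 0.622500
  f(c_3) = f(0.622500) = -0.189923
  f(a) × f(c) ≥ 0, new interval: [0.622500, 0.745000]
Iteration 4:
  c_4 = (0.622500 + 0.745000)/2 = 0.683750
  f(c_4) = f(0.683750) = -0.091459
  f(a) × f(c) ≥ 0, new interval: [0.683750, 0.745000]
Iteration 5:
  c_5 = (0.683750 + 0.745000)/2 = 0.714375
  f(c_5) = f(0.714375) = -0.041128
  f(a) × f(c) ≥ 0, new interval: [0.714375, 0.745000]
Iteration 6:
  c_6 = (0.714375 + 0.745000)/2 = 0.729688
  f(c_6) = f(0.729688) = -0.015695
  f(a) × f(c) ≥ 0, new interval: [0.729688, 0.745000]
Iteration 7:
  c_7 = (0.729688 + 0.745000)/2 = 0.737344
  f(c_7) = f(0.737344) = -0.002913
  f(a) × f(c) ≥ 0, new interval: [0.737344, 0.745000]

After 7 iteration(s), the approximation is c_7 = 0.737344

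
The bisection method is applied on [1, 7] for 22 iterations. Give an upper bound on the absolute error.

Bisection error bound: |error| ≤ (b-a)/2^n
|error| ≤ (7 - 1)/2^22 = 6/2^22
|error| ≤ 0.0000014305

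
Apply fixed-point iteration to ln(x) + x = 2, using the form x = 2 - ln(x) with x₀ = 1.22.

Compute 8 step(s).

Equation: ln(x) + x = 2
Fixed-point form: x = 2 - ln(x)
x₀ = 1.22

x_1 = g(1.220000) = 1.801149
x_2 = g(1.801149) = 1.411575
x_3 = g(1.411575) = 1.655294
x_4 = g(1.655294) = 1.496021
x_5 = g(1.496021) = 1.597191
x_6 = g(1.597191) = 1.531754
x_7 = g(1.531754) = 1.573587
x_8 = g(1.573587) = 1.546642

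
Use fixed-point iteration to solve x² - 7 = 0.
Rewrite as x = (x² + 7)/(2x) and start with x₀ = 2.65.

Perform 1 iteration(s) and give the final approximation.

Equation: x² - 7 = 0
Fixed-point form: x = (x² + 7)/(2x)
x₀ = 2.65

x_1 = g(2.650000) = 2.645755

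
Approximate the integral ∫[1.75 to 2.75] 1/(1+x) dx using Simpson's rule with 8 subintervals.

f(x) = 1/(1+x)
a = 1.75, b = 2.75, n = 8
h = (b - a)/n = 0.125000

Simpson's rule: (h/3)[f(x₀) + 4f(x₁) + 2f(x₂) + ... + f(xₙ)]

x_0 = 1.7500, f(x_0) = 0.363636, coefficient = 1
x_1 = 1.8750, f(x_1) = 0.347826, coefficient = 4
x_2 = 2.0000, f(x_2) = 0.333333, coefficient = 2
x_3 = 2.1250, f(x_3) = 0.320000, coefficient = 4
x_4 = 2.2500, f(x_4) = 0.307692, coefficient = 2
x_5 = 2.3750, f(x_5) = 0.296296, coefficient = 4
x_6 = 2.5000, f(x_6) = 0.285714, coefficient = 2
x_7 = 2.6250, f(x_7) = 0.275862, coefficient = 4
x_8 = 2.7500, f(x_8) = 0.266667, coefficient = 1

I ≈ (0.125000/3) × 7.443721 = 0.310155
Exact value: 0.310155
Error: 0.000000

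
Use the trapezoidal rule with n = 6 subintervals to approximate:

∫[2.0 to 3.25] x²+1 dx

f(x) = x²+1
a = 2.0, b = 3.25, n = 6
h = (b - a)/n = 0.208333

Trapezoidal rule: (h/2)[f(x₀) + 2f(x₁) + 2f(x₂) + ... + f(xₙ)]

x_0 = 2.0000, f(x_0) = 5.000000, coefficient = 1
x_1 = 2.2083, f(x_1) = 5.876736, coefficient = 2
x_2 = 2.4167, f(x_2) = 6.840278, coefficient = 2
x_3 = 2.6250, f(x_3) = 7.890625, coefficient = 2
x_4 = 2.8333, f(x_4) = 9.027778, coefficient = 2
x_5 = 3.0417, f(x_5) = 10.251736, coefficient = 2
x_6 = 3.2500, f(x_6) = 11.562500, coefficient = 1

I ≈ (0.208333/2) × 96.336806 = 10.035084
Exact value: 10.026042
Error: 0.009042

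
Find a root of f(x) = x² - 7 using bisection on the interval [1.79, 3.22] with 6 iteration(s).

f(x) = x² - 7
Initial interval: [1.79, 3.22]

Iteration 1:
  c_1 = (1.790000 + 3.220000)/2 = 2.505000
  f(c_1) = f(2.505000) = -0.724975
  f(a) × f(c) ≥ 0, new interval: [2.505000, 3.220000]
Iteration 2:
  c_2 = (2.505000 + 3.220000)/2 = 2.862500
  f(c_2) = f(2.862500) = 1.193906
  f(a) × f(c) < 0, new interval: [2.505000, 2.862500]
Iteration 3:
  c_3 = (2.505000 + 2.862500)/2 = 2.683750
  f(c_3) = f(2.683750) = 0.202514
  f(a) × f(c) < 0, new interval: [2.505000, 2.683750]
Iteration 4:
  c_4 = (2.505000 + 2.683750)/2 = 2.594375
  f(c_4) = f(2.594375) = -0.269218
  f(a) × f(c) ≥ 0, new interval: [2.594375, 2.683750]
Iteration 5:
  c_5 = (2.594375 + 2.683750)/2 = 2.639062
  f(c_5) = f(2.639062) = -0.035349
  f(a) × f(c) ≥ 0, new interval: [2.639062, 2.683750]
Iteration 6:
  c_6 = (2.639062 + 2.683750)/2 = 2.661406
  f(c_6) = f(2.661406) = 0.083083
  f(a) × f(c) < 0, new interval: [2.639062, 2.661406]

After 6 iteration(s), the approximation is c_6 = 2.661406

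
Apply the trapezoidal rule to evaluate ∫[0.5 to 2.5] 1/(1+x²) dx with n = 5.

f(x) = 1/(1+x²)
a = 0.5, b = 2.5, n = 5
h = (b - a)/n = 0.400000

Trapezoidal rule: (h/2)[f(x₀) + 2f(x₁) + 2f(x₂) + ... + f(xₙ)]

x_0 = 0.5000, f(x_0) = 0.800000, coefficient = 1
x_1 = 0.9000, f(x_1) = 0.552486, coefficient = 2
x_2 = 1.3000, f(x_2) = 0.371747, coefficient = 2
x_3 = 1.7000, f(x_3) = 0.257069, coefficient = 2
x_4 = 2.1000, f(x_4) = 0.184843, coefficient = 2
x_5 = 2.5000, f(x_5) = 0.137931, coefficient = 1

I ≈ (0.400000/2) × 3.670222 = 0.734044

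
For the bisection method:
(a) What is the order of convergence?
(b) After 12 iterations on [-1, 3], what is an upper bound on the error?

(a) Bisection has linear (order 1) convergence; the error is halved each step.

(b) Error bound = (b-a)/2^n = (3 - (-1))/2^{12}
    = 4/2^{12}

(a) 1 (linear); (b) error ≤ 9.77e-04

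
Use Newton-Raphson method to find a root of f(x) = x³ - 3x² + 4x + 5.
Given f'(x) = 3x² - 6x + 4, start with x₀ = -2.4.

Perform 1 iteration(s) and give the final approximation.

f(x) = x³ - 3x² + 4x + 5
f'(x) = 3x² - 6x + 4
x₀ = -2.4

Newton-Raphson formula: x_{n+1} = x_n - f(x_n)/f'(x_n)

Iteration 1:
  f(-2.400000) = -35.704000
  f'(-2.400000) = 35.680000
  x_1 = -2.400000 - (-35.704000)/35.680000 = -1.399327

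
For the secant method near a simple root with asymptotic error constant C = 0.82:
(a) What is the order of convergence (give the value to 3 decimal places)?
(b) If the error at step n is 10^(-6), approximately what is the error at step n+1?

(a) Secant method has superlinear convergence with order φ = (1+√5)/2 ≈ 1.618.
    This means |e_{n+1}| ≈ C|e_n|^1.618.

(b) With |e_n| = 10^(-6) and C = 0.82:
    |e_{n+1}| ≈ 0.82 × (10^(-6))^1.618 = 0.82 × 10^(-9.71)

(a) ≈ 1.618 (golden ratio); (b) |e_{n+1}| ≈ 1.605e-10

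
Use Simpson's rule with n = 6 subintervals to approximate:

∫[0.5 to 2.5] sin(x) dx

f(x) = sin(x)
a = 0.5, b = 2.5, n = 6
h = (b - a)/n = 0.333333

Simpson's rule: (h/3)[f(x₀) + 4f(x₁) + 2f(x₂) + ... + f(xₙ)]

x_0 = 0.5000, f(x_0) = 0.479426, coefficient = 1
x_1 = 0.8333, f(x_1) = 0.740177, coefficient = 4
x_2 = 1.1667, f(x_2) = 0.919445, coefficient = 2
x_3 = 1.5000, f(x_3) = 0.997495, coefficient = 4
x_4 = 1.8333, f(x_4) = 0.965735, coefficient = 2
x_5 = 2.1667, f(x_5) = 0.827660, coefficient = 4
x_6 = 2.5000, f(x_6) = 0.598472, coefficient = 1

I ≈ (0.333333/3) × 15.109586 = 1.678843
Exact value: 1.678726
Error: 0.000117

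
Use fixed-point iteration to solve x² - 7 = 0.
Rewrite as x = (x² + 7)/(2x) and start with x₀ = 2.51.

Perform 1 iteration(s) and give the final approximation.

Equation: x² - 7 = 0
Fixed-point form: x = (x² + 7)/(2x)
x₀ = 2.51

x_1 = g(2.510000) = 2.649422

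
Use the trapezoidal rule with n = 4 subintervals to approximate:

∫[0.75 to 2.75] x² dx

f(x) = x²
a = 0.75, b = 2.75, n = 4
h = (b - a)/n = 0.500000

Trapezoidal rule: (h/2)[f(x₀) + 2f(x₁) + 2f(x₂) + ... + f(xₙ)]

x_0 = 0.7500, f(x_0) = 0.562500, coefficient = 1
x_1 = 1.2500, f(x_1) = 1.562500, coefficient = 2
x_2 = 1.7500, f(x_2) = 3.062500, coefficient = 2
x_3 = 2.2500, f(x_3) = 5.062500, coefficient = 2
x_4 = 2.7500, f(x_4) = 7.562500, coefficient = 1

I ≈ (0.500000/2) × 27.500000 = 6.875000
Exact value: 6.791667
Error: 0.083333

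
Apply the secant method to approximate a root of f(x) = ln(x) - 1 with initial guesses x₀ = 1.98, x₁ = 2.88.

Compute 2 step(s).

f(x) = ln(x) - 1
x₀ = 1.98, x₁ = 2.88

Secant formula: x_{n+1} = x_n - f(x_n)(x_n - x_{n-1})/(f(x_n) - f(x_{n-1}))

Iteration 1:
  f(1.980000) = -0.316903
  f(2.880000) = 0.057790
  x_2 = 2.880000 - 0.057790×(2.880000 - 1.980000)/(0.057790 - (-0.316903))
       = 2.741190
Iteration 2:
  f(2.880000) = 0.057790
  f(2.741190) = 0.008392
  x_3 = 2.741190 - 0.008392×(2.741190 - 2.880000)/(0.008392 - 0.057790)
       = 2.717608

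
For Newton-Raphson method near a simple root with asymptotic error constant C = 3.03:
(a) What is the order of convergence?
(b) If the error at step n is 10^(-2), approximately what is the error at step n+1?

(a) Newton-Raphson has quadratic (order 2) convergence near simple roots.
    This means |e_{n+1}| ≈ C|e_n|².

(b) With |e_n| = 10^(-2) and C = 3.03:
    |e_{n+1}| ≈ 3.03 × (10^(-2))² = 3.03 × 10^(-4)

(a) 2 (quadratic); (b) |e_{n+1}| ≈ 3.030e-04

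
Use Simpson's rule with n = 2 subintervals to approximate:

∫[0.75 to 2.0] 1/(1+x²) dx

f(x) = 1/(1+x²)
a = 0.75, b = 2.0, n = 2
h = (b - a)/n = 0.625000

Simpson's rule: (h/3)[f(x₀) + 4f(x₁) + 2f(x₂) + ... + f(xₙ)]

x_0 = 0.7500, f(x_0) = 0.640000, coefficient = 1
x_1 = 1.3750, f(x_1) = 0.345946, coefficient = 4
x_2 = 2.0000, f(x_2) = 0.200000, coefficient = 1

I ≈ (0.625000/3) × 2.223784 = 0.463288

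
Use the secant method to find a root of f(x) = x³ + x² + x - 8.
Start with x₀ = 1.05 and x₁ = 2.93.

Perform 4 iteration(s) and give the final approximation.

f(x) = x³ + x² + x - 8
x₀ = 1.05, x₁ = 2.93

Secant formula: x_{n+1} = x_n - f(x_n)(x_n - x_{n-1})/(f(x_n) - f(x_{n-1}))

Iteration 1:
  f(1.050000) = -4.689875
  f(2.930000) = 28.668657
  x_2 = 2.930000 - 28.668657×(2.930000 - 1.050000)/(28.668657 - (-4.689875))
       = 1.314309
Iteration 2:
  f(2.930000) = 28.668657
  f(1.314309) = -2.687934
  x_3 = 1.314309 - (-2.687934)×(1.314309 - 2.930000)/(-2.687934 - 28.668657)
       = 1.452809
Iteration 3:
  f(1.314309) = -2.687934
  f(1.452809) = -1.370164
  x_4 = 1.452809 - (-1.370164)×(1.452809 - 1.314309)/(-1.370164 - (-2.687934))
       = 1.596815
Iteration 4:
  f(1.452809) = -1.370164
  f(1.596815) = 0.218219
  x_5 = 1.596815 - 0.218219×(1.596815 - 1.452809)/(0.218219 - (-1.370164))
       = 1.577031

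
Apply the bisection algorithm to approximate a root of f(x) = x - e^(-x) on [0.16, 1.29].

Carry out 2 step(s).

f(x) = x - e^(-x)
Initial interval: [0.16, 1.29]

Iteration 1:
  c_1 = (0.160000 + 1.290000)/2 = 0.725000
  f(c_1) = f(0.725000) = 0.240675
  f(a) × f(c) < 0, new interval: [0.160000, 0.725000]
Iteration 2:
  c_2 = (0.160000 + 0.725000)/2 = 0.442500
  f(c_2) = f(0.442500) = -0.199928
  f(a) × f(c) ≥ 0, new interval: [0.442500, 0.725000]

After 2 iteration(s), the approximation is c_2 = 0.442500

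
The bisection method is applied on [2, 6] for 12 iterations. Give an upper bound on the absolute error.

Bisection error bound: |error| ≤ (b-a)/2^n
|error| ≤ (6 - 2)/2^12 = 4/2^12
|error| ≤ 0.0009765625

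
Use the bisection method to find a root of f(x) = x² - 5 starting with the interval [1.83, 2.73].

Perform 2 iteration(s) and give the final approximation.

f(x) = x² - 5
Initial interval: [1.83, 2.73]

Iteration 1:
  c_1 = (1.830000 + 2.730000)/2 = 2.280000
  f(c_1) = f(2.280000) = 0.198400
  f(a) × f(c) < 0, new interval: [1.830000, 2.280000]
Iteration 2:
  c_2 = (1.830000 + 2.280000)/2 = 2.055000
  f(c_2) = f(2.055000) = -0.776975
  f(a) × f(c) ≥ 0, new interval: [2.055000, 2.280000]

After 2 iteration(s), the approximation is c_2 = 2.055000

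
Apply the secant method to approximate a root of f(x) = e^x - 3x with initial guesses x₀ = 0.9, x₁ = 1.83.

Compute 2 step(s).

f(x) = e^x - 3x
x₀ = 0.9, x₁ = 1.83

Secant formula: x_{n+1} = x_n - f(x_n)(x_n - x_{n-1})/(f(x_n) - f(x_{n-1}))

Iteration 1:
  f(0.900000) = -0.240397
  f(1.830000) = 0.743887
  x_2 = 1.830000 - 0.743887×(1.830000 - 0.900000)/(0.743887 - (-0.240397))
       = 1.127139
Iteration 2:
  f(1.830000) = 0.743887
  f(1.127139) = -0.294605
  x_3 = 1.127139 - (-0.294605)×(1.127139 - 1.830000)/(-0.294605 - 0.743887)
       = 1.326530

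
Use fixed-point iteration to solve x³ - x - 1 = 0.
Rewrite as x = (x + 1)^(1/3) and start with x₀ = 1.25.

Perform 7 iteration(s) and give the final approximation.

Equation: x³ - x - 1 = 0
Fixed-point form: x = (x + 1)^(1/3)
x₀ = 1.25

x_1 = g(1.250000) = 1.310371
x_2 = g(1.310371) = 1.321987
x_3 = g(1.321987) = 1.324199
x_4 = g(1.324199) = 1.324619
x_5 = g(1.324619) = 1.324699
x_6 = g(1.324699) = 1.324714
x_7 = g(1.324714) = 1.324717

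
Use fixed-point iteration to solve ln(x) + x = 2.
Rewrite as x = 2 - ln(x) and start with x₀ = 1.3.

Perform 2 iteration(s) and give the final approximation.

Equation: ln(x) + x = 2
Fixed-point form: x = 2 - ln(x)
x₀ = 1.3

x_1 = g(1.300000) = 1.737636
x_2 = g(1.737636) = 1.447475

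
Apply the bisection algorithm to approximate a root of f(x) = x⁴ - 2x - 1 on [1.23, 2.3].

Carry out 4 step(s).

f(x) = x⁴ - 2x - 1
Initial interval: [1.23, 2.3]

Iteration 1:
  c_1 = (1.230000 + 2.300000)/2 = 1.765000
  f(c_1) = f(1.765000) = 5.174627
  f(a) × f(c) < 0, new interval: [1.230000, 1.765000]
Iteration 2:
  c_2 = (1.230000 + 1.765000)/2 = 1.497500
  f(c_2) = f(1.497500) = 1.033834
  f(a) × f(c) < 0, new interval: [1.230000, 1.497500]
Iteration 3:
  c_3 = (1.230000 + 1.497500)/2 = 1.363750
  f(c_3) = f(1.363750) = -0.268592
  f(a) × f(c) ≥ 0, new interval: [1.363750, 1.497500]
Iteration 4:
  c_4 = (1.363750 + 1.497500)/2 = 1.430625
  f(c_4) = f(1.430625) = 0.327681
  f(a) × f(c) < 0, new interval: [1.363750, 1.430625]

After 4 iteration(s), the approximation is c_4 = 1.430625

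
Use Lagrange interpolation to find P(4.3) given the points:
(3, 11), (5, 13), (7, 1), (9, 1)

Lagrange interpolation formula:
P(x) = Σ yᵢ × Lᵢ(x)
where Lᵢ(x) = Π_{j≠i} (x - xⱼ)/(xᵢ - xⱼ)

L_0(4.3) = (4.3 - 5)/(3 - 5) × (4.3 - 7)/(3 - 7) × (4.3 - 9)/(3 - 9) = 0.185063
L_1(4.3) = (4.3 - 3)/(5 - 3) × (4.3 - 7)/(5 - 7) × (4.3 - 9)/(5 - 9) = 1.031062
L_2(4.3) = (4.3 - 3)/(7 - 3) × (4.3 - 5)/(7 - 5) × (4.3 - 9)/(7 - 9) = -0.267313
L_3(4.3) = (4.3 - 3)/(9 - 3) × (4.3 - 5)/(9 - 5) × (4.3 - 7)/(9 - 7) = 0.051188

P(4.3) = 11×L_0(4.3) + 13×L_1(4.3) + 1×L_2(4.3) + 1×L_3(4.3)
P(4.3) = 15.223375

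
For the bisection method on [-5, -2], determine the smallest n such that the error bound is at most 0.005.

We need (b-a)/2^n ≤ 0.005
(-2 - (-5))/2^n ≤ 0.005
3/2^n ≤ 0.005
2^n ≥ 600
n ≥ log₂(600) = 9.23
n ≥ 10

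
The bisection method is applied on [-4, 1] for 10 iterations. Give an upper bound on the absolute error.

Bisection error bound: |error| ≤ (b-a)/2^n
|error| ≤ (1 - (-4))/2^10 = 5/2^10
|error| ≤ 0.0048828125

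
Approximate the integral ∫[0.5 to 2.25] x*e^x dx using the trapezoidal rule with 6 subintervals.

f(x) = x*e^x
a = 0.5, b = 2.25, n = 6
h = (b - a)/n = 0.291667

Trapezoidal rule: (h/2)[f(x₀) + 2f(x₁) + 2f(x₂) + ... + f(xₙ)]

x_0 = 0.5000, f(x_0) = 0.824361, coefficient = 1
x_1 = 0.7917, f(x_1) = 1.747265, coefficient = 2
x_2 = 1.0833, f(x_2) = 3.200721, coefficient = 2
x_3 = 1.3750, f(x_3) = 5.438230, coefficient = 2
x_4 = 1.6667, f(x_4) = 8.824150, coefficient = 2
x_5 = 1.9583, f(x_5) = 13.879697, coefficient = 2
x_6 = 2.2500, f(x_6) = 21.347406, coefficient = 1

I ≈ (0.291667/2) × 88.351893 = 12.884651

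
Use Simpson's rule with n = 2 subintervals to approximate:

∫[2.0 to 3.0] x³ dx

f(x) = x³
a = 2.0, b = 3.0, n = 2
h = (b - a)/n = 0.500000

Simpson's rule: (h/3)[f(x₀) + 4f(x₁) + 2f(x₂) + ... + f(xₙ)]

x_0 = 2.0000, f(x_0) = 8.000000, coefficient = 1
x_1 = 2.5000, f(x_1) = 15.625000, coefficient = 4
x_2 = 3.0000, f(x_2) = 27.000000, coefficient = 1

I ≈ (0.500000/3) × 97.500000 = 16.250000
Exact value: 16.250000
Error: 0.000000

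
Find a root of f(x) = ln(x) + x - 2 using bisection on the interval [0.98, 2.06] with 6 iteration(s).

f(x) = ln(x) + x - 2
Initial interval: [0.98, 2.06]

Iteration 1:
  c_1 = (0.980000 + 2.060000)/2 = 1.520000
  f(c_1) = f(1.520000) = -0.061290
  f(a) × f(c) ≥ 0, new interval: [1.520000, 2.060000]
Iteration 2:
  c_2 = (1.520000 + 2.060000)/2 = 1.790000
  f(c_2) = f(1.790000) = 0.372216
  f(a) × f(c) < 0, new interval: [1.520000, 1.790000]
Iteration 3:
  c_3 = (1.520000 + 1.790000)/2 = 1.655000
  f(c_3) = f(1.655000) = 0.158801
  f(a) × f(c) < 0, new interval: [1.520000, 1.655000]
Iteration 4:
  c_4 = (1.520000 + 1.655000)/2 = 1.587500
  f(c_4) = f(1.587500) = 0.049660
  f(a) × f(c) < 0, new interval: [1.520000, 1.587500]
Iteration 5:
  c_5 = (1.520000 + 1.587500)/2 = 1.553750
  f(c_5) = f(1.553750) = -0.005579
  f(a) × f(c) ≥ 0, new interval: [1.553750, 1.587500]
Iteration 6:
  c_6 = (1.553750 + 1.587500)/2 = 1.570625
  f(c_6) = f(1.570625) = 0.022099
  f(a) × f(c) < 0, new interval: [1.553750, 1.570625]

After 6 iteration(s), the approximation is c_6 = 1.570625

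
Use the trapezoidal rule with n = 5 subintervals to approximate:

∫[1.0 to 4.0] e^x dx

f(x) = e^x
a = 1.0, b = 4.0, n = 5
h = (b - a)/n = 0.600000

Trapezoidal rule: (h/2)[f(x₀) + 2f(x₁) + 2f(x₂) + ... + f(xₙ)]

x_0 = 1.0000, f(x_0) = 2.718282, coefficient = 1
x_1 = 1.6000, f(x_1) = 4.953032, coefficient = 2
x_2 = 2.2000, f(x_2) = 9.025013, coefficient = 2
x_3 = 2.8000, f(x_3) = 16.444647, coefficient = 2
x_4 = 3.4000, f(x_4) = 29.964100, coefficient = 2
x_5 = 4.0000, f(x_5) = 54.598150, coefficient = 1

I ≈ (0.600000/2) × 178.090017 = 53.427005
Exact value: 51.879868
Error: 1.547137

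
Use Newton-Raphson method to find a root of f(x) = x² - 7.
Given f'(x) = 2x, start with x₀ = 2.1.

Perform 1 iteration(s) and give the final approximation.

f(x) = x² - 7
f'(x) = 2x
x₀ = 2.1

Newton-Raphson formula: x_{n+1} = x_n - f(x_n)/f'(x_n)

Iteration 1:
  f(2.100000) = -2.590000
  f'(2.100000) = 4.200000
  x_1 = 2.100000 - (-2.590000)/4.200000 = 2.716667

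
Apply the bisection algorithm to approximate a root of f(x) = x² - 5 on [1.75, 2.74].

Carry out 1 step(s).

f(x) = x² - 5
Initial interval: [1.75, 2.74]

Iteration 1:
  c_1 = (1.750000 + 2.740000)/2 = 2.245000
  f(c_1) = f(2.245000) = 0.040025
  f(a) × f(c) < 0, new interval: [1.750000, 2.245000]

After 1 iteration(s), the approximation is c_1 = 2.245000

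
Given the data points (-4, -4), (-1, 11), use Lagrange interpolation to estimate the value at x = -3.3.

Lagrange interpolation formula:
P(x) = Σ yᵢ × Lᵢ(x)
where Lᵢ(x) = Π_{j≠i} (x - xⱼ)/(xᵢ - xⱼ)

L_0(-3.3) = (-3.3 - (-1))/(-4 - (-1)) = 0.766667
L_1(-3.3) = (-3.3 - (-4))/(-1 - (-4)) = 0.233333

P(-3.3) = (-4)×L_0(-3.3) + 11×L_1(-3.3)
P(-3.3) = -0.500000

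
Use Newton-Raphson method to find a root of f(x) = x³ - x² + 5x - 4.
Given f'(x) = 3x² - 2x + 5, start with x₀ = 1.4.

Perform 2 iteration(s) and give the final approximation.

f(x) = x³ - x² + 5x - 4
f'(x) = 3x² - 2x + 5
x₀ = 1.4

Newton-Raphson formula: x_{n+1} = x_n - f(x_n)/f'(x_n)

Iteration 1:
  f(1.400000) = 3.784000
  f'(1.400000) = 8.080000
  x_1 = 1.400000 - 3.784000/8.080000 = 0.931683
Iteration 2:
  f(0.931683) = 0.599115
  f'(0.931683) = 5.740734
  x_2 = 0.931683 - 0.599115/5.740734 = 0.827321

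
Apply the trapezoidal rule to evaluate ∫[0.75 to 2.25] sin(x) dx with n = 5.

f(x) = sin(x)
a = 0.75, b = 2.25, n = 5
h = (b - a)/n = 0.300000

Trapezoidal rule: (h/2)[f(x₀) + 2f(x₁) + 2f(x₂) + ... + f(xₙ)]

x_0 = 0.7500, f(x_0) = 0.681639, coefficient = 1
x_1 = 1.0500, f(x_1) = 0.867423, coefficient = 2
x_2 = 1.3500, f(x_2) = 0.975723, coefficient = 2
x_3 = 1.6500, f(x_3) = 0.996865, coefficient = 2
x_4 = 1.9500, f(x_4) = 0.928960, coefficient = 2
x_5 = 2.2500, f(x_5) = 0.778073, coefficient = 1

I ≈ (0.300000/2) × 8.997655 = 1.349648
Exact value: 1.359862
Error: 0.010214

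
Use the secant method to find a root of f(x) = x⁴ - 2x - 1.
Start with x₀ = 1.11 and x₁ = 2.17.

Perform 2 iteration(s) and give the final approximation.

f(x) = x⁴ - 2x - 1
x₀ = 1.11, x₁ = 2.17

Secant formula: x_{n+1} = x_n - f(x_n)(x_n - x_{n-1})/(f(x_n) - f(x_{n-1}))

Iteration 1:
  f(1.110000) = -1.701930
  f(2.170000) = 16.833739
  x_2 = 2.170000 - 16.833739×(2.170000 - 1.110000)/(16.833739 - (-1.701930))
       = 1.207328
Iteration 2:
  f(2.170000) = 16.833739
  f(1.207328) = -1.289937
  x_3 = 1.207328 - (-1.289937)×(1.207328 - 2.170000)/(-1.289937 - 16.833739)
       = 1.275846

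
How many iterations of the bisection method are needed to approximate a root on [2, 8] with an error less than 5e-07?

We need (b-a)/2^n ≤ 5e-07
(8 - 2)/2^n ≤ 5e-07
6/2^n ≤ 5e-07
2^n ≥ 12000000
n ≥ log₂(12000000) = 23.52
n ≥ 24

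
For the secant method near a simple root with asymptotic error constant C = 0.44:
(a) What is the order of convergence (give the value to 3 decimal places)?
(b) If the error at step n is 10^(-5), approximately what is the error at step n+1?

(a) Secant method has superlinear convergence with order φ = (1+√5)/2 ≈ 1.618.
    This means |e_{n+1}| ≈ C|e_n|^1.618.

(b) With |e_n| = 10^(-5) and C = 0.44:
    |e_{n+1}| ≈ 0.44 × (10^(-5))^1.618 = 0.44 × 10^(-8.09)

(a) ≈ 1.618 (golden ratio); (b) |e_{n+1}| ≈ 3.575e-09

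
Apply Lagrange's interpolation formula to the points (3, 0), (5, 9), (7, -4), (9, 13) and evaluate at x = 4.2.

Lagrange interpolation formula:
P(x) = Σ yᵢ × Lᵢ(x)
where Lᵢ(x) = Π_{j≠i} (x - xⱼ)/(xᵢ - xⱼ)

L_0(4.2) = (4.2 - 5)/(3 - 5) × (4.2 - 7)/(3 - 7) × (4.2 - 9)/(3 - 9) = 0.224000
L_1(4.2) = (4.2 - 3)/(5 - 3) × (4.2 - 7)/(5 - 7) × (4.2 - 9)/(5 - 9) = 1.008000
L_2(4.2) = (4.2 - 3)/(7 - 3) × (4.2 - 5)/(7 - 5) × (4.2 - 9)/(7 - 9) = -0.288000
L_3(4.2) = (4.2 - 3)/(9 - 3) × (4.2 - 5)/(9 - 5) × (4.2 - 7)/(9 - 7) = 0.056000

P(4.2) = 0×L_0(4.2) + 9×L_1(4.2) + (-4)×L_2(4.2) + 13×L_3(4.2)
P(4.2) = 10.952000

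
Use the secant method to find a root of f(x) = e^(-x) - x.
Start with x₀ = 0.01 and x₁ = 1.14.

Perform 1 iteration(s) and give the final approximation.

f(x) = e^(-x) - x
x₀ = 0.01, x₁ = 1.14

Secant formula: x_{n+1} = x_n - f(x_n)(x_n - x_{n-1})/(f(x_n) - f(x_{n-1}))

Iteration 1:
  f(0.010000) = 0.980050
  f(1.140000) = -0.820181
  x_2 = 1.140000 - (-0.820181)×(1.140000 - 0.010000)/(-0.820181 - 0.980050)
       = 0.625175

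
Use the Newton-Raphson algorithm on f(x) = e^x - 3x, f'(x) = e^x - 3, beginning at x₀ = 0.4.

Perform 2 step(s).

f(x) = e^x - 3x
f'(x) = e^x - 3
x₀ = 0.4

Newton-Raphson formula: x_{n+1} = x_n - f(x_n)/f'(x_n)

Iteration 1:
  f(0.400000) = 0.291825
  f'(0.400000) = -1.508175
  x_1 = 0.400000 - 0.291825/(-1.508175) = 0.593495
Iteration 2:
  f(0.593495) = 0.029819
  f'(0.593495) = -1.189695
  x_2 = 0.593495 - 0.029819/(-1.189695) = 0.618560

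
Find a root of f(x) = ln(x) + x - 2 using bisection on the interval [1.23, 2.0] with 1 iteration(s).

f(x) = ln(x) + x - 2
Initial interval: [1.23, 2.0]

Iteration 1:
  c_1 = (1.230000 + 2.000000)/2 = 1.615000
  f(c_1) = f(1.615000) = 0.094335
  f(a) × f(c) < 0, new interval: [1.230000, 1.615000]

After 1 iteration(s), the approximation is c_1 = 1.615000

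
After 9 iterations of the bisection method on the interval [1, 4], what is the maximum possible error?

Bisection error bound: |error| ≤ (b-a)/2^n
|error| ≤ (4 - 1)/2^9 = 3/2^9
|error| ≤ 0.0058593750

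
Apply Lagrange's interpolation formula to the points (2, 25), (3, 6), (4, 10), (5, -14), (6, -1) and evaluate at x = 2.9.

Lagrange interpolation formula:
P(x) = Σ yᵢ × Lᵢ(x)
where Lᵢ(x) = Π_{j≠i} (x - xⱼ)/(xᵢ - xⱼ)

L_0(2.9) = (2.9 - 3)/(2 - 3) × (2.9 - 4)/(2 - 4) × (2.9 - 5)/(2 - 5) × (2.9 - 6)/(2 - 6) = 0.029838
L_1(2.9) = (2.9 - 2)/(3 - 2) × (2.9 - 4)/(3 - 4) × (2.9 - 5)/(3 - 5) × (2.9 - 6)/(3 - 6) = 1.074150
L_2(2.9) = (2.9 - 2)/(4 - 2) × (2.9 - 3)/(4 - 3) × (2.9 - 5)/(4 - 5) × (2.9 - 6)/(4 - 6) = -0.146475
L_3(2.9) = (2.9 - 2)/(5 - 2) × (2.9 - 3)/(5 - 3) × (2.9 - 4)/(5 - 4) × (2.9 - 6)/(5 - 6) = 0.051150
L_4(2.9) = (2.9 - 2)/(6 - 2) × (2.9 - 3)/(6 - 3) × (2.9 - 4)/(6 - 4) × (2.9 - 5)/(6 - 5) = -0.008663

P(2.9) = 25×L_0(2.9) + 6×L_1(2.9) + 10×L_2(2.9) + (-14)×L_3(2.9) + (-1)×L_4(2.9)
P(2.9) = 5.018650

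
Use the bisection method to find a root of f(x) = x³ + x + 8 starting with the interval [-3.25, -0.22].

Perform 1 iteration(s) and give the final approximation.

f(x) = x³ + x + 8
Initial interval: [-3.25, -0.22]

Iteration 1:
  c_1 = (-3.250000 + (-0.220000))/2 = -1.735000
  f(c_1) = f(-1.735000) = 1.042260
  f(a) × f(c) < 0, new interval: [-3.250000, -1.735000]

After 1 iteration(s), the approximation is c_1 = -1.735000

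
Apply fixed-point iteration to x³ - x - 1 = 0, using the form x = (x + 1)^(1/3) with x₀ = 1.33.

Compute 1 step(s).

Equation: x³ - x - 1 = 0
Fixed-point form: x = (x + 1)^(1/3)
x₀ = 1.33

x_1 = g(1.330000) = 1.325721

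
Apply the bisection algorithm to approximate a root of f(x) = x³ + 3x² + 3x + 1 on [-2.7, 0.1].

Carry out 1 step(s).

f(x) = x³ + 3x² + 3x + 1
Initial interval: [-2.7, 0.1]

Iteration 1:
  c_1 = (-2.700000 + 0.100000)/2 = -1.300000
  f(c_1) = f(-1.300000) = -0.027000
  f(a) × f(c) ≥ 0, new interval: [-1.300000, 0.100000]

After 1 iteration(s), the approximation is c_1 = -1.300000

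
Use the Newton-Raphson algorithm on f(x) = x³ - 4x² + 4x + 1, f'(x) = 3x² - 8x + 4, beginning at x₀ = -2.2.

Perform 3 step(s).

f(x) = x³ - 4x² + 4x + 1
f'(x) = 3x² - 8x + 4
x₀ = -2.2

Newton-Raphson formula: x_{n+1} = x_n - f(x_n)/f'(x_n)

Iteration 1:
  f(-2.200000) = -37.808000
  f'(-2.200000) = 36.120000
  x_1 = -2.200000 - (-37.808000)/36.120000 = -1.153267
Iteration 2:
  f(-1.153267) = -10.467039
  f'(-1.153267) = 17.216209
  x_2 = -1.153267 - (-10.467039)/17.216209 = -0.545291
Iteration 3:
  f(-0.545291) = -2.532672
  f'(-0.545291) = 9.254355
  x_3 = -0.545291 - (-2.532672)/9.254355 = -0.271618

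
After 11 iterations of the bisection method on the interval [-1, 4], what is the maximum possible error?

Bisection error bound: |error| ≤ (b-a)/2^n
|error| ≤ (4 - (-1))/2^11 = 5/2^11
|error| ≤ 0.0024414062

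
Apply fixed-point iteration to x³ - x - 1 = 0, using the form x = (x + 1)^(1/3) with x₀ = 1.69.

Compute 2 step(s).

Equation: x³ - x - 1 = 0
Fixed-point form: x = (x + 1)^(1/3)
x₀ = 1.69

x_1 = g(1.690000) = 1.390755
x_2 = g(1.390755) = 1.337145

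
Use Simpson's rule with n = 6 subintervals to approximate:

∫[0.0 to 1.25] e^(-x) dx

f(x) = e^(-x)
a = 0.0, b = 1.25, n = 6
h = (b - a)/n = 0.208333

Simpson's rule: (h/3)[f(x₀) + 4f(x₁) + 2f(x₂) + ... + f(xₙ)]

x_0 = 0.0000, f(x_0) = 1.000000, coefficient = 1
x_1 = 0.2083, f(x_1) = 0.811936, coefficient = 4
x_2 = 0.4167, f(x_2) = 0.659241, coefficient = 2
x_3 = 0.6250, f(x_3) = 0.535261, coefficient = 4
x_4 = 0.8333, f(x_4) = 0.434598, coefficient = 2
x_5 = 1.0417, f(x_5) = 0.352866, coefficient = 4
x_6 = 1.2500, f(x_6) = 0.286505, coefficient = 1

I ≈ (0.208333/3) × 10.274438 = 0.713503
Exact value: 0.713495
Error: 0.000007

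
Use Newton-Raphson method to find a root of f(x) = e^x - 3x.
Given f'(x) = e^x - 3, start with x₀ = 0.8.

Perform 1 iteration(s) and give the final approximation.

f(x) = e^x - 3x
f'(x) = e^x - 3
x₀ = 0.8

Newton-Raphson formula: x_{n+1} = x_n - f(x_n)/f'(x_n)

Iteration 1:
  f(0.800000) = -0.174459
  f'(0.800000) = -0.774459
  x_1 = 0.800000 - (-0.174459)/(-0.774459) = 0.574734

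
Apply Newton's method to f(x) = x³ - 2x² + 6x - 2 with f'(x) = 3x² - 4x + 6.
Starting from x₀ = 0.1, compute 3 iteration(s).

f(x) = x³ - 2x² + 6x - 2
f'(x) = 3x² - 4x + 6
x₀ = 0.1

Newton-Raphson formula: x_{n+1} = x_n - f(x_n)/f'(x_n)

Iteration 1:
  f(0.100000) = -1.419000
  f'(0.100000) = 5.630000
  x_1 = 0.100000 - (-1.419000)/5.630000 = 0.352043
Iteration 2:
  f(0.352043) = -0.091982
  f'(0.352043) = 4.963632
  x_2 = 0.352043 - (-0.091982)/4.963632 = 0.370574
Iteration 3:
  f(0.370574) = -0.000318
  f'(0.370574) = 4.929680
  x_3 = 0.370574 - (-0.000318)/4.929680 = 0.370638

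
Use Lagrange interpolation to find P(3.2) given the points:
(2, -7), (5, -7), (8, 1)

Lagrange interpolation formula:
P(x) = Σ yᵢ × Lᵢ(x)
where Lᵢ(x) = Π_{j≠i} (x - xⱼ)/(xᵢ - xⱼ)

L_0(3.2) = (3.2 - 5)/(2 - 5) × (3.2 - 8)/(2 - 8) = 0.480000
L_1(3.2) = (3.2 - 2)/(5 - 2) × (3.2 - 8)/(5 - 8) = 0.640000
L_2(3.2) = (3.2 - 2)/(8 - 2) × (3.2 - 5)/(8 - 5) = -0.120000

P(3.2) = (-7)×L_0(3.2) + (-7)×L_1(3.2) + 1×L_2(3.2)
P(3.2) = -7.960000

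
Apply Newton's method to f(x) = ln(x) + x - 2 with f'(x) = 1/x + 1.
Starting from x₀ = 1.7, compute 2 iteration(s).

f(x) = ln(x) + x - 2
f'(x) = 1/x + 1
x₀ = 1.7

Newton-Raphson formula: x_{n+1} = x_n - f(x_n)/f'(x_n)

Iteration 1:
  f(1.700000) = 0.230628
  f'(1.700000) = 1.588235
  x_1 = 1.700000 - 0.230628/1.588235 = 1.554790
Iteration 2:
  f(1.554790) = -0.003870
  f'(1.554790) = 1.643174
  x_2 = 1.554790 - (-0.003870)/1.643174 = 1.557145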